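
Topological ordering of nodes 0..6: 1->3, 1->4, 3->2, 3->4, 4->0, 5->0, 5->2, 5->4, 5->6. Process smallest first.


Kahn's algorithm, process smallest node first
Order: [1, 3, 5, 2, 4, 0, 6]


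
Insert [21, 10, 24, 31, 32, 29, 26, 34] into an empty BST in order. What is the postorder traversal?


Root = 21; build tree by BST insertion.
Postorder traversal: [10, 26, 29, 34, 32, 31, 24, 21]


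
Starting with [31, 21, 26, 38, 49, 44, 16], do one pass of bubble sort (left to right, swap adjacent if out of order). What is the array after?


After one pass: [21, 26, 31, 38, 44, 16, 49]


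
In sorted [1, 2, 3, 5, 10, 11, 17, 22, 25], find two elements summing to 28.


Two pointers: lo=0, hi=8
Found pair: (3, 25) summing to 28


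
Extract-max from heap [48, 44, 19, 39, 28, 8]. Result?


Max = 48
Replace root with last, heapify down
Resulting heap: [44, 39, 19, 8, 28]


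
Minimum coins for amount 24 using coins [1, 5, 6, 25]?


dp[0]=0; dp[i]=1+min(dp[i-c] for c in coins)
...dp[19]=4, dp[20]=4, dp[21]=4, dp[22]=4, dp[23]=4, dp[24]=4
Minimum coins for 24 = 4


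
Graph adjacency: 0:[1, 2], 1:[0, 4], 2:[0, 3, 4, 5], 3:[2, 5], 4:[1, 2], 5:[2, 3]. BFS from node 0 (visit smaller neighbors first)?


BFS queue: start with [0]
Visit order: [0, 1, 2, 4, 3, 5]


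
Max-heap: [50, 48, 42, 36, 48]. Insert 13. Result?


Append 13: [50, 48, 42, 36, 48, 13]
Bubble up: no swaps needed
Result: [50, 48, 42, 36, 48, 13]


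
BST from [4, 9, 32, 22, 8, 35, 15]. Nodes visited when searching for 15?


BST root = 4
Search for 15: compare at each node
Path: [4, 9, 32, 22, 15]


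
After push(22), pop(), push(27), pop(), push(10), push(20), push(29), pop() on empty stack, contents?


push(22) -> [22]
pop() returns 22 -> []
push(27) -> [27]
pop() returns 27 -> []
push(10) -> [10]
push(20) -> [10, 20]
push(29) -> [10, 20, 29]
pop() returns 29 -> [10, 20]
Final stack (bottom to top): [10, 20]


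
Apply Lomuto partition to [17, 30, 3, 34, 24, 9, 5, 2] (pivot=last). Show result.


Elements <= 2 go left of pivot.
Result: [2, 30, 3, 34, 24, 9, 5, 17], pivot at index 0


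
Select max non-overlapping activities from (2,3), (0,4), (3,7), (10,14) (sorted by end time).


Greedy: pick earliest-ending, then skip overlaps.
Selected (3 activities): [(2, 3), (3, 7), (10, 14)]


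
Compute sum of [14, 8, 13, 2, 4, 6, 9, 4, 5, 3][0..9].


Prefix sums: [0, 14, 22, 35, 37, 41, 47, 56, 60, 65, 68]
Sum[0..9] = prefix[10] - prefix[0] = 68 - 0 = 68


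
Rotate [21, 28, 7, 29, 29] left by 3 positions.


Left rotate by 3: [29, 29, 21, 28, 7]


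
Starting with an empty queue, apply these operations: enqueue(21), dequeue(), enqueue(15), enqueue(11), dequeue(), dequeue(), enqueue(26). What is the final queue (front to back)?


enqueue(21) -> [21]
dequeue() returns 21 -> []
enqueue(15) -> [15]
enqueue(11) -> [15, 11]
dequeue() returns 15 -> [11]
dequeue() returns 11 -> []
enqueue(26) -> [26]
Final queue (front to back): [26]


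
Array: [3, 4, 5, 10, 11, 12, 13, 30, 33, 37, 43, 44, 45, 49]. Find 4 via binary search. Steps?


Search for 4:
[0,13] mid=6 arr[6]=13
[0,5] mid=2 arr[2]=5
[0,1] mid=0 arr[0]=3
[1,1] mid=1 arr[1]=4
Total: 4 comparisons


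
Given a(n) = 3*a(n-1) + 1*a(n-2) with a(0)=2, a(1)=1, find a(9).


Build bottom-up:
...a(7)=1909, a(8)=6305, a(9)=3*6305+1*1909=20824


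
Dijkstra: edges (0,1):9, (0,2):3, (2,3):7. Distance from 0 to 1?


Dijkstra from 0:
Distances: {0: 0, 1: 9, 2: 3, 3: 10}
Shortest distance to 1 = 9, path = [0, 1]


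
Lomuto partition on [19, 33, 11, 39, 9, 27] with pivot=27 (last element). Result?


Elements <= 27 go left of pivot.
Result: [19, 11, 9, 27, 33, 39], pivot at index 3


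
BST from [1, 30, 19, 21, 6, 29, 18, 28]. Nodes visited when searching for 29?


BST root = 1
Search for 29: compare at each node
Path: [1, 30, 19, 21, 29]


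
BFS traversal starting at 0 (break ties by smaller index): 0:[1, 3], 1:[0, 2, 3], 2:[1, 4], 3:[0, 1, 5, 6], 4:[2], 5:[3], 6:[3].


BFS queue: start with [0]
Visit order: [0, 1, 3, 2, 5, 6, 4]


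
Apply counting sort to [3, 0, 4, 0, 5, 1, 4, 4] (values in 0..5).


Count array: [2, 1, 0, 1, 3, 1]
Reconstruct: [0, 0, 1, 3, 4, 4, 4, 5]


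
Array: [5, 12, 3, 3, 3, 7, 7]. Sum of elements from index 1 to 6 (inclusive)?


Prefix sums: [0, 5, 17, 20, 23, 26, 33, 40]
Sum[1..6] = prefix[7] - prefix[1] = 40 - 5 = 35


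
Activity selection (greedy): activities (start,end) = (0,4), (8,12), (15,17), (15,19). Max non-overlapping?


Greedy: pick earliest-ending, then skip overlaps.
Selected (3 activities): [(0, 4), (8, 12), (15, 17)]


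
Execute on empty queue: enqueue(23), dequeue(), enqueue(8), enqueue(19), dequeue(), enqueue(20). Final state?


enqueue(23) -> [23]
dequeue() returns 23 -> []
enqueue(8) -> [8]
enqueue(19) -> [8, 19]
dequeue() returns 8 -> [19]
enqueue(20) -> [19, 20]
Final queue (front to back): [19, 20]


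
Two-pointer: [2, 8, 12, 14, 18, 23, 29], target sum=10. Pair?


Two pointers: lo=0, hi=6
Found pair: (2, 8) summing to 10


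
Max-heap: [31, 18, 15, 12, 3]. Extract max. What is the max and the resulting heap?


Max = 31
Replace root with last, heapify down
Resulting heap: [18, 12, 15, 3]


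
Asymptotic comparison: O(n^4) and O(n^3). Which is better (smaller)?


cubic grows slower than quartic
O(n^3) is asymptotically smaller; O(n^4) grows faster


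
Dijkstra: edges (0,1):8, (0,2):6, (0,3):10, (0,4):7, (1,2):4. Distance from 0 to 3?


Dijkstra from 0:
Distances: {0: 0, 1: 8, 2: 6, 3: 10, 4: 7}
Shortest distance to 3 = 10, path = [0, 3]


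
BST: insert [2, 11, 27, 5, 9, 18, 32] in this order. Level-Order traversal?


Root = 2; build tree by BST insertion.
Level-Order traversal: [2, 11, 5, 27, 9, 18, 32]


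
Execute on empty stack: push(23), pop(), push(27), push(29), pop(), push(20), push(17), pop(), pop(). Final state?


push(23) -> [23]
pop() returns 23 -> []
push(27) -> [27]
push(29) -> [27, 29]
pop() returns 29 -> [27]
push(20) -> [27, 20]
push(17) -> [27, 20, 17]
pop() returns 17 -> [27, 20]
pop() returns 20 -> [27]
Final stack (bottom to top): [27]


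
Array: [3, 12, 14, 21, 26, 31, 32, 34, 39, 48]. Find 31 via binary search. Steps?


Search for 31:
[0,9] mid=4 arr[4]=26
[5,9] mid=7 arr[7]=34
[5,6] mid=5 arr[5]=31
Total: 3 comparisons


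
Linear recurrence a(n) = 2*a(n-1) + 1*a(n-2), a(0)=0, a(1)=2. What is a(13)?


Build bottom-up:
...a(11)=11482, a(12)=27720, a(13)=2*27720+1*11482=66922


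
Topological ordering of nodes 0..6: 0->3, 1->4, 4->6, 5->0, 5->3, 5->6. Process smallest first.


Kahn's algorithm, process smallest node first
Order: [1, 2, 4, 5, 0, 3, 6]


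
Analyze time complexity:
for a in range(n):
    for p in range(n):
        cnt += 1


Per nesting level: O(n) * O(n) = O(n^2)
Complexity: O(n^2)


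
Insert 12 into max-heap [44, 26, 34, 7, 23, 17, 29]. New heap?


Append 12: [44, 26, 34, 7, 23, 17, 29, 12]
Bubble up: swap idx 7(12) with idx 3(7)
Result: [44, 26, 34, 12, 23, 17, 29, 7]


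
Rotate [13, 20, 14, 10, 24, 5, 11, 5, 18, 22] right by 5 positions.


Right rotate by 5: [5, 11, 5, 18, 22, 13, 20, 14, 10, 24]


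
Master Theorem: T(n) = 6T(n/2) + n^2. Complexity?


a=6, b=2, c=2. log_2(6)=2.585 > c=2. Case 1: O(n^log_b(a)) = O(n^2.585)
Complexity: O(n^2.585)


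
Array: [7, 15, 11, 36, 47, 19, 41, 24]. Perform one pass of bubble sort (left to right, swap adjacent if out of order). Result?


After one pass: [7, 11, 15, 36, 19, 41, 24, 47]


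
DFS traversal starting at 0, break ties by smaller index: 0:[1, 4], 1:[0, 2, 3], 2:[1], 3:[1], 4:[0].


DFS stack-based: start with [0]
Visit order: [0, 1, 2, 3, 4]


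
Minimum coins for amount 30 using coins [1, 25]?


dp[0]=0; dp[i]=1+min(dp[i-c] for c in coins)
...dp[25]=1, dp[26]=2, dp[27]=3, dp[28]=4, dp[29]=5, dp[30]=6
Minimum coins for 30 = 6


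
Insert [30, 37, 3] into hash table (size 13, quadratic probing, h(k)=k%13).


Insertions: 30->slot 4; 37->slot 11; 3->slot 3
Table: [None, None, None, 3, 30, None, None, None, None, None, None, 37, None]


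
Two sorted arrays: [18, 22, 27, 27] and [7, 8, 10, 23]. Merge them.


Compare heads, take smaller each step.
Merged: [7, 8, 10, 18, 22, 23, 27, 27]


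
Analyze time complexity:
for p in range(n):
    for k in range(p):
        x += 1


Per nesting level: O(n) * O(n) [triangular over p] = O(n^2)
Complexity: O(n^2)


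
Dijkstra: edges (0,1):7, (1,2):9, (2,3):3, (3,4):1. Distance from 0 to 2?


Dijkstra from 0:
Distances: {0: 0, 1: 7, 2: 16, 3: 19, 4: 20}
Shortest distance to 2 = 16, path = [0, 1, 2]


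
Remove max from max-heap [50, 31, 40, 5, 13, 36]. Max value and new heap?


Max = 50
Replace root with last, heapify down
Resulting heap: [40, 31, 36, 5, 13]


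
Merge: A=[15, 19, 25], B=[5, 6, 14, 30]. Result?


Compare heads, take smaller each step.
Merged: [5, 6, 14, 15, 19, 25, 30]


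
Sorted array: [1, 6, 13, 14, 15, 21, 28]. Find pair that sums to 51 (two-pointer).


Two pointers: lo=0, hi=6
No pair sums to 51


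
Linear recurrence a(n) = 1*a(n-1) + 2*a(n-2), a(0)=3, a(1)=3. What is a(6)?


Build bottom-up:
...a(4)=33, a(5)=63, a(6)=1*63+2*33=129


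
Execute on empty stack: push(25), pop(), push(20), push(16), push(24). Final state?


push(25) -> [25]
pop() returns 25 -> []
push(20) -> [20]
push(16) -> [20, 16]
push(24) -> [20, 16, 24]
Final stack (bottom to top): [20, 16, 24]


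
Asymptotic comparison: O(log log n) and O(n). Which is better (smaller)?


double-logarithmic grows slower than linear
O(log log n) is asymptotically smaller; O(n) grows faster


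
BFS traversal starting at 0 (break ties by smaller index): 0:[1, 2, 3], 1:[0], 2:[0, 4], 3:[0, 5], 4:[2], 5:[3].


BFS queue: start with [0]
Visit order: [0, 1, 2, 3, 4, 5]


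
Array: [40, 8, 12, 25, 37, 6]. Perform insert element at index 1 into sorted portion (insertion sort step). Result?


After one pass: [8, 40, 12, 25, 37, 6]


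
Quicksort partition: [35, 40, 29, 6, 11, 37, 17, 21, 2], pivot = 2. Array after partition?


Elements <= 2 go left of pivot.
Result: [2, 40, 29, 6, 11, 37, 17, 21, 35], pivot at index 0


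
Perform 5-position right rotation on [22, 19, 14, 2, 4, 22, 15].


Right rotate by 5: [14, 2, 4, 22, 15, 22, 19]


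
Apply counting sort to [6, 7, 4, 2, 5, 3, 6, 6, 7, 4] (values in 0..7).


Count array: [0, 0, 1, 1, 2, 1, 3, 2]
Reconstruct: [2, 3, 4, 4, 5, 6, 6, 6, 7, 7]


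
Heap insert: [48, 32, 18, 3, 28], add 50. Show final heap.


Append 50: [48, 32, 18, 3, 28, 50]
Bubble up: swap idx 5(50) with idx 2(18); swap idx 2(50) with idx 0(48)
Result: [50, 32, 48, 3, 28, 18]


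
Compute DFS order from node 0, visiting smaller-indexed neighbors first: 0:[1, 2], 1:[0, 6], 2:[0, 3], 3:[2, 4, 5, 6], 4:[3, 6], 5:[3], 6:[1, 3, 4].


DFS stack-based: start with [0]
Visit order: [0, 1, 6, 3, 2, 4, 5]


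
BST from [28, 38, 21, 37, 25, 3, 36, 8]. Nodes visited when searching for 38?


BST root = 28
Search for 38: compare at each node
Path: [28, 38]


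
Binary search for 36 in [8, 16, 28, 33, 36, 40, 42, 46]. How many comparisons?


Search for 36:
[0,7] mid=3 arr[3]=33
[4,7] mid=5 arr[5]=40
[4,4] mid=4 arr[4]=36
Total: 3 comparisons


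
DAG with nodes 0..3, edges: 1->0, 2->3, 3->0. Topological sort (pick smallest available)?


Kahn's algorithm, process smallest node first
Order: [1, 2, 3, 0]


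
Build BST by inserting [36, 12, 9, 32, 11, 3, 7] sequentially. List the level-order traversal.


Root = 36; build tree by BST insertion.
Level-Order traversal: [36, 12, 9, 32, 3, 11, 7]


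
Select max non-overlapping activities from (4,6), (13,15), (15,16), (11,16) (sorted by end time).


Greedy: pick earliest-ending, then skip overlaps.
Selected (3 activities): [(4, 6), (13, 15), (15, 16)]


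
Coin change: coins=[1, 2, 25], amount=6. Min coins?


dp[0]=0; dp[i]=1+min(dp[i-c] for c in coins)
...dp[1]=1, dp[2]=1, dp[3]=2, dp[4]=2, dp[5]=3, dp[6]=3
Minimum coins for 6 = 3


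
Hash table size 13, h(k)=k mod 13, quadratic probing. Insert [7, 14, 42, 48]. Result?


Insertions: 7->slot 7; 14->slot 1; 42->slot 3; 48->slot 9
Table: [None, 14, None, 42, None, None, None, 7, None, 48, None, None, None]


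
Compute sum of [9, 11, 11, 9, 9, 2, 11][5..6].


Prefix sums: [0, 9, 20, 31, 40, 49, 51, 62]
Sum[5..6] = prefix[7] - prefix[5] = 62 - 49 = 13


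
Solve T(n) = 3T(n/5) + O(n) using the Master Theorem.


a=3, b=5, c=1. log_5(3)=0.683 < c=1. Case 3: O(n^c) = O(n)
Complexity: O(n)


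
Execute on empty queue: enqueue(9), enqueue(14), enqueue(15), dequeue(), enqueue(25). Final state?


enqueue(9) -> [9]
enqueue(14) -> [9, 14]
enqueue(15) -> [9, 14, 15]
dequeue() returns 9 -> [14, 15]
enqueue(25) -> [14, 15, 25]
Final queue (front to back): [14, 15, 25]


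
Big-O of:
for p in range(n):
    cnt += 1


Per nesting level: O(n) = O(n)
Complexity: O(n)


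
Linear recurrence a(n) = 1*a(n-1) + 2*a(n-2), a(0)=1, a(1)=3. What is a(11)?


Build bottom-up:
...a(9)=683, a(10)=1365, a(11)=1*1365+2*683=2731


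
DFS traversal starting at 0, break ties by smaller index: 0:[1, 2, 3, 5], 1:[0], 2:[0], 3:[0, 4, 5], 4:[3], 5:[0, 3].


DFS stack-based: start with [0]
Visit order: [0, 1, 2, 3, 4, 5]


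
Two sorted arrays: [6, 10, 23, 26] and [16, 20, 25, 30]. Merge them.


Compare heads, take smaller each step.
Merged: [6, 10, 16, 20, 23, 25, 26, 30]


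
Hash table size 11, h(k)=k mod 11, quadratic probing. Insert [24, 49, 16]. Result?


Insertions: 24->slot 2; 49->slot 5; 16->slot 6
Table: [None, None, 24, None, None, 49, 16, None, None, None, None]


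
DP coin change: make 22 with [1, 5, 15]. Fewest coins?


dp[0]=0; dp[i]=1+min(dp[i-c] for c in coins)
...dp[17]=3, dp[18]=4, dp[19]=5, dp[20]=2, dp[21]=3, dp[22]=4
Minimum coins for 22 = 4


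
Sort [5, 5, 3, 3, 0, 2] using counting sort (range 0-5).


Count array: [1, 0, 1, 2, 0, 2]
Reconstruct: [0, 2, 3, 3, 5, 5]


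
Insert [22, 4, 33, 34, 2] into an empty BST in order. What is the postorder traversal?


Root = 22; build tree by BST insertion.
Postorder traversal: [2, 4, 34, 33, 22]


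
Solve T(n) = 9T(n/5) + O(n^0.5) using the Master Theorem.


a=9, b=5, c=0.5. log_5(9)=1.365 > c=0.5. Case 1: O(n^log_b(a)) = O(n^1.365)
Complexity: O(n^1.365)


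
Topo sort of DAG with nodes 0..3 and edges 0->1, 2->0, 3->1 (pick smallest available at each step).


Kahn's algorithm, process smallest node first
Order: [2, 0, 3, 1]


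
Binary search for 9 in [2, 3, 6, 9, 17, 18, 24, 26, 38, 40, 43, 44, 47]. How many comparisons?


Search for 9:
[0,12] mid=6 arr[6]=24
[0,5] mid=2 arr[2]=6
[3,5] mid=4 arr[4]=17
[3,3] mid=3 arr[3]=9
Total: 4 comparisons


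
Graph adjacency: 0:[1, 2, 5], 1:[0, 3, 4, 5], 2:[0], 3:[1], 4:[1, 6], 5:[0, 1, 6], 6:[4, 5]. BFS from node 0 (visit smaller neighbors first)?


BFS queue: start with [0]
Visit order: [0, 1, 2, 5, 3, 4, 6]


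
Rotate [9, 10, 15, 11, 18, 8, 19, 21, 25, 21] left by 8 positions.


Left rotate by 8: [25, 21, 9, 10, 15, 11, 18, 8, 19, 21]


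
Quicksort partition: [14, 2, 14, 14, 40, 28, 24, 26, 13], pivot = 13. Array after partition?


Elements <= 13 go left of pivot.
Result: [2, 13, 14, 14, 40, 28, 24, 26, 14], pivot at index 1


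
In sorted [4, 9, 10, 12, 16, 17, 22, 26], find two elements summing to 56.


Two pointers: lo=0, hi=7
No pair sums to 56


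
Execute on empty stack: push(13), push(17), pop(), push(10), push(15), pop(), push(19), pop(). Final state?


push(13) -> [13]
push(17) -> [13, 17]
pop() returns 17 -> [13]
push(10) -> [13, 10]
push(15) -> [13, 10, 15]
pop() returns 15 -> [13, 10]
push(19) -> [13, 10, 19]
pop() returns 19 -> [13, 10]
Final stack (bottom to top): [13, 10]


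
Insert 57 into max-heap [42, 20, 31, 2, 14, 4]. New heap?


Append 57: [42, 20, 31, 2, 14, 4, 57]
Bubble up: swap idx 6(57) with idx 2(31); swap idx 2(57) with idx 0(42)
Result: [57, 20, 42, 2, 14, 4, 31]


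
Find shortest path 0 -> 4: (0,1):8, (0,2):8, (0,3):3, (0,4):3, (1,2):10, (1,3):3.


Dijkstra from 0:
Distances: {0: 0, 1: 6, 2: 8, 3: 3, 4: 3}
Shortest distance to 4 = 3, path = [0, 4]


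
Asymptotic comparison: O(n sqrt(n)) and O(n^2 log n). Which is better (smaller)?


n^1.5 grows slower than n^2 log n
O(n sqrt(n)) is asymptotically smaller; O(n^2 log n) grows faster


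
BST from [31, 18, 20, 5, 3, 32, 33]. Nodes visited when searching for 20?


BST root = 31
Search for 20: compare at each node
Path: [31, 18, 20]


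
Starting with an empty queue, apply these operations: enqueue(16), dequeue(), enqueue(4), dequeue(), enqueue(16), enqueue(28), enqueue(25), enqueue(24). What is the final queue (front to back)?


enqueue(16) -> [16]
dequeue() returns 16 -> []
enqueue(4) -> [4]
dequeue() returns 4 -> []
enqueue(16) -> [16]
enqueue(28) -> [16, 28]
enqueue(25) -> [16, 28, 25]
enqueue(24) -> [16, 28, 25, 24]
Final queue (front to back): [16, 28, 25, 24]


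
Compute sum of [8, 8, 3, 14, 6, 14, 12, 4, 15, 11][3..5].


Prefix sums: [0, 8, 16, 19, 33, 39, 53, 65, 69, 84, 95]
Sum[3..5] = prefix[6] - prefix[3] = 53 - 19 = 34


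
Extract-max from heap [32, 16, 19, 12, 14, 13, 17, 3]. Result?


Max = 32
Replace root with last, heapify down
Resulting heap: [19, 16, 17, 12, 14, 13, 3]


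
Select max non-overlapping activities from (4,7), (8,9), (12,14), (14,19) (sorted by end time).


Greedy: pick earliest-ending, then skip overlaps.
Selected (4 activities): [(4, 7), (8, 9), (12, 14), (14, 19)]


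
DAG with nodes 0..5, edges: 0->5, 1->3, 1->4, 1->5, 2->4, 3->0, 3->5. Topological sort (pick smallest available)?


Kahn's algorithm, process smallest node first
Order: [1, 2, 3, 0, 4, 5]


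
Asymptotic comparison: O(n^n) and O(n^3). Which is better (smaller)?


cubic grows slower than n^n
O(n^3) is asymptotically smaller; O(n^n) grows faster


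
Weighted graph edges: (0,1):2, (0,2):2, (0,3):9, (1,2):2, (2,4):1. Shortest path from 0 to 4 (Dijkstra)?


Dijkstra from 0:
Distances: {0: 0, 1: 2, 2: 2, 3: 9, 4: 3}
Shortest distance to 4 = 3, path = [0, 2, 4]


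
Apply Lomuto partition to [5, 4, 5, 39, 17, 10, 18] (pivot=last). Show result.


Elements <= 18 go left of pivot.
Result: [5, 4, 5, 17, 10, 18, 39], pivot at index 5


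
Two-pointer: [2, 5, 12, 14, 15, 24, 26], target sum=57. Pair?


Two pointers: lo=0, hi=6
No pair sums to 57


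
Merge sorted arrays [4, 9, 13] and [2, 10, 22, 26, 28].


Compare heads, take smaller each step.
Merged: [2, 4, 9, 10, 13, 22, 26, 28]


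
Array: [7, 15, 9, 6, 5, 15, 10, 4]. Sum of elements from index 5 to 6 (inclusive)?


Prefix sums: [0, 7, 22, 31, 37, 42, 57, 67, 71]
Sum[5..6] = prefix[7] - prefix[5] = 67 - 42 = 25


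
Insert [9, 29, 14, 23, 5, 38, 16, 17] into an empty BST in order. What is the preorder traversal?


Root = 9; build tree by BST insertion.
Preorder traversal: [9, 5, 29, 14, 23, 16, 17, 38]


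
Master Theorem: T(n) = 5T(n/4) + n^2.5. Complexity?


a=5, b=4, c=2.5. log_4(5)=1.161 < c=2.5. Case 3: O(n^c) = O(n^2.500)
Complexity: O(n^2.500)


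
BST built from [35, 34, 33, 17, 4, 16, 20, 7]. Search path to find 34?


BST root = 35
Search for 34: compare at each node
Path: [35, 34]


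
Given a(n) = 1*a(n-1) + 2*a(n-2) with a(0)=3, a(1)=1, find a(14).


Build bottom-up:
...a(12)=5463, a(13)=10921, a(14)=1*10921+2*5463=21847


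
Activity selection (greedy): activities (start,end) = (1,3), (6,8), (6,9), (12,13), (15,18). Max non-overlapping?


Greedy: pick earliest-ending, then skip overlaps.
Selected (4 activities): [(1, 3), (6, 8), (12, 13), (15, 18)]


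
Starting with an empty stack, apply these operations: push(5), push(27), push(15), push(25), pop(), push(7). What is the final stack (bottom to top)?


push(5) -> [5]
push(27) -> [5, 27]
push(15) -> [5, 27, 15]
push(25) -> [5, 27, 15, 25]
pop() returns 25 -> [5, 27, 15]
push(7) -> [5, 27, 15, 7]
Final stack (bottom to top): [5, 27, 15, 7]


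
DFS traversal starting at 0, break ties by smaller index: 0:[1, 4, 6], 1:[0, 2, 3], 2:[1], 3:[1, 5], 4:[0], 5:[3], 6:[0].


DFS stack-based: start with [0]
Visit order: [0, 1, 2, 3, 5, 4, 6]


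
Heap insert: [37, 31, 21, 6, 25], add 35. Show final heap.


Append 35: [37, 31, 21, 6, 25, 35]
Bubble up: swap idx 5(35) with idx 2(21)
Result: [37, 31, 35, 6, 25, 21]


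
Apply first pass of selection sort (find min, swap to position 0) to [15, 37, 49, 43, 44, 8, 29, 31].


After one pass: [8, 37, 49, 43, 44, 15, 29, 31]


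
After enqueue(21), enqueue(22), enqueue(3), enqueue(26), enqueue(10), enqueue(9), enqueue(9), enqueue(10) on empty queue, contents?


enqueue(21) -> [21]
enqueue(22) -> [21, 22]
enqueue(3) -> [21, 22, 3]
enqueue(26) -> [21, 22, 3, 26]
enqueue(10) -> [21, 22, 3, 26, 10]
enqueue(9) -> [21, 22, 3, 26, 10, 9]
enqueue(9) -> [21, 22, 3, 26, 10, 9, 9]
enqueue(10) -> [21, 22, 3, 26, 10, 9, 9, 10]
Final queue (front to back): [21, 22, 3, 26, 10, 9, 9, 10]


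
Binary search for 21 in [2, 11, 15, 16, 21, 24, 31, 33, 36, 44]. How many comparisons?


Search for 21:
[0,9] mid=4 arr[4]=21
Total: 1 comparisons


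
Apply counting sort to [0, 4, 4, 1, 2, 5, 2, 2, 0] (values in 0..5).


Count array: [2, 1, 3, 0, 2, 1]
Reconstruct: [0, 0, 1, 2, 2, 2, 4, 4, 5]


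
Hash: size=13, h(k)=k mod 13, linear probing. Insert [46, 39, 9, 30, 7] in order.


Insertions: 46->slot 7; 39->slot 0; 9->slot 9; 30->slot 4; 7->slot 8
Table: [39, None, None, None, 30, None, None, 46, 7, 9, None, None, None]


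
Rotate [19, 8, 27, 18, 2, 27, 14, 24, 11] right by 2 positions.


Right rotate by 2: [24, 11, 19, 8, 27, 18, 2, 27, 14]


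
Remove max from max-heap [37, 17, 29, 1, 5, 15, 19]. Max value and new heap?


Max = 37
Replace root with last, heapify down
Resulting heap: [29, 17, 19, 1, 5, 15]


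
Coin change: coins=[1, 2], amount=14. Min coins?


dp[0]=0; dp[i]=1+min(dp[i-c] for c in coins)
...dp[9]=5, dp[10]=5, dp[11]=6, dp[12]=6, dp[13]=7, dp[14]=7
Minimum coins for 14 = 7


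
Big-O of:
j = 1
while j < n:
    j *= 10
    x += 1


Per nesting level: O(log n) = O(log n)
Complexity: O(log n)


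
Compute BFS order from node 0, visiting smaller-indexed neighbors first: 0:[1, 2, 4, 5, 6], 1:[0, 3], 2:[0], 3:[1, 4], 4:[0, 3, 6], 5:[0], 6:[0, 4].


BFS queue: start with [0]
Visit order: [0, 1, 2, 4, 5, 6, 3]


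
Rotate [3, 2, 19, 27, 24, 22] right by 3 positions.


Right rotate by 3: [27, 24, 22, 3, 2, 19]


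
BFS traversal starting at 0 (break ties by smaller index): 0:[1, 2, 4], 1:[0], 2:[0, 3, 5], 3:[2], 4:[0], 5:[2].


BFS queue: start with [0]
Visit order: [0, 1, 2, 4, 3, 5]


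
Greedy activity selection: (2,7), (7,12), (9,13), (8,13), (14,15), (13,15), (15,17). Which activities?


Greedy: pick earliest-ending, then skip overlaps.
Selected (4 activities): [(2, 7), (7, 12), (14, 15), (15, 17)]


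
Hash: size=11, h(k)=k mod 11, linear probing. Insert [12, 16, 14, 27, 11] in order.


Insertions: 12->slot 1; 16->slot 5; 14->slot 3; 27->slot 6; 11->slot 0
Table: [11, 12, None, 14, None, 16, 27, None, None, None, None]


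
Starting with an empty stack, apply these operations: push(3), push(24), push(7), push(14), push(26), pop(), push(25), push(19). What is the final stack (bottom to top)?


push(3) -> [3]
push(24) -> [3, 24]
push(7) -> [3, 24, 7]
push(14) -> [3, 24, 7, 14]
push(26) -> [3, 24, 7, 14, 26]
pop() returns 26 -> [3, 24, 7, 14]
push(25) -> [3, 24, 7, 14, 25]
push(19) -> [3, 24, 7, 14, 25, 19]
Final stack (bottom to top): [3, 24, 7, 14, 25, 19]


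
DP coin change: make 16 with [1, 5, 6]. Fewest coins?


dp[0]=0; dp[i]=1+min(dp[i-c] for c in coins)
...dp[11]=2, dp[12]=2, dp[13]=3, dp[14]=4, dp[15]=3, dp[16]=3
Minimum coins for 16 = 3


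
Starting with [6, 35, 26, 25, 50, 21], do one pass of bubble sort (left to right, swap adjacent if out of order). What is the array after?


After one pass: [6, 26, 25, 35, 21, 50]


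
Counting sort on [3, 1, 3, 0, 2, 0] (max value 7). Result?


Count array: [2, 1, 1, 2, 0, 0, 0, 0]
Reconstruct: [0, 0, 1, 2, 3, 3]


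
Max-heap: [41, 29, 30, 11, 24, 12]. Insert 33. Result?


Append 33: [41, 29, 30, 11, 24, 12, 33]
Bubble up: swap idx 6(33) with idx 2(30)
Result: [41, 29, 33, 11, 24, 12, 30]


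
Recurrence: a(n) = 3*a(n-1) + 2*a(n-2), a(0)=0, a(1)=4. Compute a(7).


Build bottom-up:
...a(5)=556, a(6)=1980, a(7)=3*1980+2*556=7052


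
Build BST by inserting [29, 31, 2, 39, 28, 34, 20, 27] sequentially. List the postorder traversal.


Root = 29; build tree by BST insertion.
Postorder traversal: [27, 20, 28, 2, 34, 39, 31, 29]


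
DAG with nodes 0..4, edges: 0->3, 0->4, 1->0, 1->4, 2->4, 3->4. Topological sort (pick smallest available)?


Kahn's algorithm, process smallest node first
Order: [1, 0, 2, 3, 4]


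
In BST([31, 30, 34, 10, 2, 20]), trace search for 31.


BST root = 31
Search for 31: compare at each node
Path: [31]


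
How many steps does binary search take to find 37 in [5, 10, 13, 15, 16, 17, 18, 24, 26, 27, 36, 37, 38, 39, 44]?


Search for 37:
[0,14] mid=7 arr[7]=24
[8,14] mid=11 arr[11]=37
Total: 2 comparisons


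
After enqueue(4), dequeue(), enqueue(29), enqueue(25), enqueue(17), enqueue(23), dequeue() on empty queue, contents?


enqueue(4) -> [4]
dequeue() returns 4 -> []
enqueue(29) -> [29]
enqueue(25) -> [29, 25]
enqueue(17) -> [29, 25, 17]
enqueue(23) -> [29, 25, 17, 23]
dequeue() returns 29 -> [25, 17, 23]
Final queue (front to back): [25, 17, 23]


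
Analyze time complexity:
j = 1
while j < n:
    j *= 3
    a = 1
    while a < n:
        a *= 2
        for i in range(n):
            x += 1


Per nesting level: O(log n) * O(log n) * O(n) = O(n (log n)^2)
Complexity: O(n (log n)^2)


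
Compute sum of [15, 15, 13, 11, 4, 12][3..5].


Prefix sums: [0, 15, 30, 43, 54, 58, 70]
Sum[3..5] = prefix[6] - prefix[3] = 70 - 43 = 27


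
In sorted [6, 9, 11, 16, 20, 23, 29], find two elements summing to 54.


Two pointers: lo=0, hi=6
No pair sums to 54


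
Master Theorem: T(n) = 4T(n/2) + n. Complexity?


a=4, b=2, c=1. log_2(4)=2 > c=1. Case 1: O(n^log_b(a)) = O(n^2)
Complexity: O(n^2)


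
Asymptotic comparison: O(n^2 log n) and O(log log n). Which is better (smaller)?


double-logarithmic grows slower than n^2 log n
O(log log n) is asymptotically smaller; O(n^2 log n) grows faster


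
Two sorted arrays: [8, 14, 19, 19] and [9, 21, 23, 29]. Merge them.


Compare heads, take smaller each step.
Merged: [8, 9, 14, 19, 19, 21, 23, 29]


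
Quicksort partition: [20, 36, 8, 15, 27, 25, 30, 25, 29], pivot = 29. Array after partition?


Elements <= 29 go left of pivot.
Result: [20, 8, 15, 27, 25, 25, 29, 36, 30], pivot at index 6


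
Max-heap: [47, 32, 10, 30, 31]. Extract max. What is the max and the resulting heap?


Max = 47
Replace root with last, heapify down
Resulting heap: [32, 31, 10, 30]


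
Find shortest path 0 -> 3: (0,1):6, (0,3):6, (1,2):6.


Dijkstra from 0:
Distances: {0: 0, 1: 6, 2: 12, 3: 6}
Shortest distance to 3 = 6, path = [0, 3]


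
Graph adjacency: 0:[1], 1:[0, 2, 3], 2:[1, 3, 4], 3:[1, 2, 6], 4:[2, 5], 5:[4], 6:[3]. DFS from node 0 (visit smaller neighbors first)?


DFS stack-based: start with [0]
Visit order: [0, 1, 2, 3, 6, 4, 5]


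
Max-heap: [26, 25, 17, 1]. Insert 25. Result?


Append 25: [26, 25, 17, 1, 25]
Bubble up: no swaps needed
Result: [26, 25, 17, 1, 25]


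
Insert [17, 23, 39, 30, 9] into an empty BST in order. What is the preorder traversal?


Root = 17; build tree by BST insertion.
Preorder traversal: [17, 9, 23, 39, 30]


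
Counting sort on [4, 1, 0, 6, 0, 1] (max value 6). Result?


Count array: [2, 2, 0, 0, 1, 0, 1]
Reconstruct: [0, 0, 1, 1, 4, 6]


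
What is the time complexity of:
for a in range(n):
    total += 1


Per nesting level: O(n) = O(n)
Complexity: O(n)


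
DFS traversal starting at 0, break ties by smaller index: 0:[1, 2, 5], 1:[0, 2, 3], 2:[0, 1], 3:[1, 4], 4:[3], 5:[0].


DFS stack-based: start with [0]
Visit order: [0, 1, 2, 3, 4, 5]


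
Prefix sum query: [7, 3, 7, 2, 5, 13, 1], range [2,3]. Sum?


Prefix sums: [0, 7, 10, 17, 19, 24, 37, 38]
Sum[2..3] = prefix[4] - prefix[2] = 19 - 10 = 9


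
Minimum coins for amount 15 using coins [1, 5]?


dp[0]=0; dp[i]=1+min(dp[i-c] for c in coins)
...dp[10]=2, dp[11]=3, dp[12]=4, dp[13]=5, dp[14]=6, dp[15]=3
Minimum coins for 15 = 3


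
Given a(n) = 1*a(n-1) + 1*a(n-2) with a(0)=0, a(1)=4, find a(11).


Build bottom-up:
...a(9)=136, a(10)=220, a(11)=1*220+1*136=356


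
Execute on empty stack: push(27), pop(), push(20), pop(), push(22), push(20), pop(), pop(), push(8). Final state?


push(27) -> [27]
pop() returns 27 -> []
push(20) -> [20]
pop() returns 20 -> []
push(22) -> [22]
push(20) -> [22, 20]
pop() returns 20 -> [22]
pop() returns 22 -> []
push(8) -> [8]
Final stack (bottom to top): [8]


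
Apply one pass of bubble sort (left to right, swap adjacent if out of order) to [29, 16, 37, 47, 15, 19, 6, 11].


After one pass: [16, 29, 37, 15, 19, 6, 11, 47]


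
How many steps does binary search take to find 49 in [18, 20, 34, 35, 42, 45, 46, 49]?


Search for 49:
[0,7] mid=3 arr[3]=35
[4,7] mid=5 arr[5]=45
[6,7] mid=6 arr[6]=46
[7,7] mid=7 arr[7]=49
Total: 4 comparisons


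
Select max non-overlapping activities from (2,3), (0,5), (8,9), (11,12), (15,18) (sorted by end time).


Greedy: pick earliest-ending, then skip overlaps.
Selected (4 activities): [(2, 3), (8, 9), (11, 12), (15, 18)]


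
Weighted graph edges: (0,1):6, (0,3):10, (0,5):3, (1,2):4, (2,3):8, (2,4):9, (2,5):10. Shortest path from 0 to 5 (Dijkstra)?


Dijkstra from 0:
Distances: {0: 0, 1: 6, 2: 10, 3: 10, 4: 19, 5: 3}
Shortest distance to 5 = 3, path = [0, 5]


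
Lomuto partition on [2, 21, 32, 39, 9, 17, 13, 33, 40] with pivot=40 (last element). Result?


Elements <= 40 go left of pivot.
Result: [2, 21, 32, 39, 9, 17, 13, 33, 40], pivot at index 8


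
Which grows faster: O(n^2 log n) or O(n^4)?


n^2 log n grows slower than quartic
O(n^2 log n) is asymptotically smaller; O(n^4) grows faster


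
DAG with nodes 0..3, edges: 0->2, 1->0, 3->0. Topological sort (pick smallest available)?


Kahn's algorithm, process smallest node first
Order: [1, 3, 0, 2]


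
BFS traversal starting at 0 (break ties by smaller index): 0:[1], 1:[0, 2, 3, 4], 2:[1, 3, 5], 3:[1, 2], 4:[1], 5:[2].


BFS queue: start with [0]
Visit order: [0, 1, 2, 3, 4, 5]


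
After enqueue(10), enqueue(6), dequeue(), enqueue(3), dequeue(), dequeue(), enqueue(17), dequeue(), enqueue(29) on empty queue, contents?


enqueue(10) -> [10]
enqueue(6) -> [10, 6]
dequeue() returns 10 -> [6]
enqueue(3) -> [6, 3]
dequeue() returns 6 -> [3]
dequeue() returns 3 -> []
enqueue(17) -> [17]
dequeue() returns 17 -> []
enqueue(29) -> [29]
Final queue (front to back): [29]


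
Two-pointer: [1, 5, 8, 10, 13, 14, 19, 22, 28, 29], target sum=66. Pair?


Two pointers: lo=0, hi=9
No pair sums to 66


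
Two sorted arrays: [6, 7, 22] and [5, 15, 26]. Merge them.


Compare heads, take smaller each step.
Merged: [5, 6, 7, 15, 22, 26]


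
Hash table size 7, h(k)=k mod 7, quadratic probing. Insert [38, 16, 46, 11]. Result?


Insertions: 38->slot 3; 16->slot 2; 46->slot 4; 11->slot 5
Table: [None, None, 16, 38, 46, 11, None]


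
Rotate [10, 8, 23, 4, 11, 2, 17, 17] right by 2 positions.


Right rotate by 2: [17, 17, 10, 8, 23, 4, 11, 2]


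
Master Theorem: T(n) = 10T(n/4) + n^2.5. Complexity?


a=10, b=4, c=2.5. log_4(10)=1.661 < c=2.5. Case 3: O(n^c) = O(n^2.500)
Complexity: O(n^2.500)


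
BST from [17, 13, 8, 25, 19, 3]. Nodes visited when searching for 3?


BST root = 17
Search for 3: compare at each node
Path: [17, 13, 8, 3]


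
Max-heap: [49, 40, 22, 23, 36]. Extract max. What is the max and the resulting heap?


Max = 49
Replace root with last, heapify down
Resulting heap: [40, 36, 22, 23]


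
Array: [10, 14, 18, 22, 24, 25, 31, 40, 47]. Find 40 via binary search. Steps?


Search for 40:
[0,8] mid=4 arr[4]=24
[5,8] mid=6 arr[6]=31
[7,8] mid=7 arr[7]=40
Total: 3 comparisons


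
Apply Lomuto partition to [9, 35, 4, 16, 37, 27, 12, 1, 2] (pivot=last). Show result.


Elements <= 2 go left of pivot.
Result: [1, 2, 4, 16, 37, 27, 12, 9, 35], pivot at index 1


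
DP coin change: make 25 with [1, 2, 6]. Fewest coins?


dp[0]=0; dp[i]=1+min(dp[i-c] for c in coins)
...dp[20]=4, dp[21]=5, dp[22]=5, dp[23]=6, dp[24]=4, dp[25]=5
Minimum coins for 25 = 5


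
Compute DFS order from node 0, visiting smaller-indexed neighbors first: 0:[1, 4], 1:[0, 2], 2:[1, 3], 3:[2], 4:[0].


DFS stack-based: start with [0]
Visit order: [0, 1, 2, 3, 4]


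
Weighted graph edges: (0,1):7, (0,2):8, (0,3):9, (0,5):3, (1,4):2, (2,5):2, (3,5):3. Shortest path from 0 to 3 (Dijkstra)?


Dijkstra from 0:
Distances: {0: 0, 1: 7, 2: 5, 3: 6, 4: 9, 5: 3}
Shortest distance to 3 = 6, path = [0, 5, 3]


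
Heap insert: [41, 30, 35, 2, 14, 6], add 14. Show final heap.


Append 14: [41, 30, 35, 2, 14, 6, 14]
Bubble up: no swaps needed
Result: [41, 30, 35, 2, 14, 6, 14]


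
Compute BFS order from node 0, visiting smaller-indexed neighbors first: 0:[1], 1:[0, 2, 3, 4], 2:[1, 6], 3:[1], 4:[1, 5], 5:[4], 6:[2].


BFS queue: start with [0]
Visit order: [0, 1, 2, 3, 4, 6, 5]


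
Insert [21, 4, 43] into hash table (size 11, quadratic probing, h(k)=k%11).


Insertions: 21->slot 10; 4->slot 4; 43->slot 0
Table: [43, None, None, None, 4, None, None, None, None, None, 21]


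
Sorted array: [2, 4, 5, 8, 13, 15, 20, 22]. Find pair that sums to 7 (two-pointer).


Two pointers: lo=0, hi=7
Found pair: (2, 5) summing to 7


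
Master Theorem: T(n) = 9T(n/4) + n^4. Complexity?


a=9, b=4, c=4. log_4(9)=1.585 < c=4. Case 3: O(n^c) = O(n^4)
Complexity: O(n^4)


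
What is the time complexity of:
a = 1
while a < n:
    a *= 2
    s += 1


Per nesting level: O(log n) = O(log n)
Complexity: O(log n)


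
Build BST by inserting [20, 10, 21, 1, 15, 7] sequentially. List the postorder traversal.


Root = 20; build tree by BST insertion.
Postorder traversal: [7, 1, 15, 10, 21, 20]


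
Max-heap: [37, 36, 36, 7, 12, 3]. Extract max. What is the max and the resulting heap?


Max = 37
Replace root with last, heapify down
Resulting heap: [36, 12, 36, 7, 3]


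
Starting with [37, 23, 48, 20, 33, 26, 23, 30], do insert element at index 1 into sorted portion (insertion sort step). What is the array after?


After one pass: [23, 37, 48, 20, 33, 26, 23, 30]


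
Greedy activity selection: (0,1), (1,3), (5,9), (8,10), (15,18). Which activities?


Greedy: pick earliest-ending, then skip overlaps.
Selected (4 activities): [(0, 1), (1, 3), (5, 9), (15, 18)]


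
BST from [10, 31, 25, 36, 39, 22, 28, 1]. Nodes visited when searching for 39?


BST root = 10
Search for 39: compare at each node
Path: [10, 31, 36, 39]


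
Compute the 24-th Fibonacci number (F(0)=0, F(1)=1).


F(n)=F(n-1)+F(n-2)
...F(22)=17711, F(23)=28657, F(24)=46368


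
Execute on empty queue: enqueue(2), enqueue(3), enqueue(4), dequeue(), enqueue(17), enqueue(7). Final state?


enqueue(2) -> [2]
enqueue(3) -> [2, 3]
enqueue(4) -> [2, 3, 4]
dequeue() returns 2 -> [3, 4]
enqueue(17) -> [3, 4, 17]
enqueue(7) -> [3, 4, 17, 7]
Final queue (front to back): [3, 4, 17, 7]


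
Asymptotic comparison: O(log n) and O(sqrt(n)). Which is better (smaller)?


logarithmic grows slower than sublinear
O(log n) is asymptotically smaller; O(sqrt(n)) grows faster


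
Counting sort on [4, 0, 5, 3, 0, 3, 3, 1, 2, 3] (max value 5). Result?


Count array: [2, 1, 1, 4, 1, 1]
Reconstruct: [0, 0, 1, 2, 3, 3, 3, 3, 4, 5]


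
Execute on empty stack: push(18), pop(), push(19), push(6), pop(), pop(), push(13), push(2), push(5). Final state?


push(18) -> [18]
pop() returns 18 -> []
push(19) -> [19]
push(6) -> [19, 6]
pop() returns 6 -> [19]
pop() returns 19 -> []
push(13) -> [13]
push(2) -> [13, 2]
push(5) -> [13, 2, 5]
Final stack (bottom to top): [13, 2, 5]


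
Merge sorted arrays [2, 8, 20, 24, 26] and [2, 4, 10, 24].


Compare heads, take smaller each step.
Merged: [2, 2, 4, 8, 10, 20, 24, 24, 26]


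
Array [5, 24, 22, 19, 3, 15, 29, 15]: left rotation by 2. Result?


Left rotate by 2: [22, 19, 3, 15, 29, 15, 5, 24]


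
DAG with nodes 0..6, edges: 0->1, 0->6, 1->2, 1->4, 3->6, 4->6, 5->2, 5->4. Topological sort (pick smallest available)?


Kahn's algorithm, process smallest node first
Order: [0, 1, 3, 5, 2, 4, 6]


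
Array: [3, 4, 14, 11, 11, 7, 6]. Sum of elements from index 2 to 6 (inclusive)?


Prefix sums: [0, 3, 7, 21, 32, 43, 50, 56]
Sum[2..6] = prefix[7] - prefix[2] = 56 - 7 = 49


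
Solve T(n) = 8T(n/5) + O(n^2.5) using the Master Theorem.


a=8, b=5, c=2.5. log_5(8)=1.292 < c=2.5. Case 3: O(n^c) = O(n^2.500)
Complexity: O(n^2.500)


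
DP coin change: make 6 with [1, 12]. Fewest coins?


dp[0]=0; dp[i]=1+min(dp[i-c] for c in coins)
...dp[1]=1, dp[2]=2, dp[3]=3, dp[4]=4, dp[5]=5, dp[6]=6
Minimum coins for 6 = 6


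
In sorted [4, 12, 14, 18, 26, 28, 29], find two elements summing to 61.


Two pointers: lo=0, hi=6
No pair sums to 61


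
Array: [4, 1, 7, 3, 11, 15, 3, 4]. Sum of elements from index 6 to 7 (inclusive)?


Prefix sums: [0, 4, 5, 12, 15, 26, 41, 44, 48]
Sum[6..7] = prefix[8] - prefix[6] = 48 - 41 = 7


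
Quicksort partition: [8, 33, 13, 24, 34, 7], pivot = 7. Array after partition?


Elements <= 7 go left of pivot.
Result: [7, 33, 13, 24, 34, 8], pivot at index 0


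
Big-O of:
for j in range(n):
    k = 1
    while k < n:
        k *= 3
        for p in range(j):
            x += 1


Per nesting level: O(n) * O(log n) * O(n) [triangular over j] = O(n^2 log n)
Complexity: O(n^2 log n)


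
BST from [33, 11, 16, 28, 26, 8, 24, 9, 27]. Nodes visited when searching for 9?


BST root = 33
Search for 9: compare at each node
Path: [33, 11, 8, 9]


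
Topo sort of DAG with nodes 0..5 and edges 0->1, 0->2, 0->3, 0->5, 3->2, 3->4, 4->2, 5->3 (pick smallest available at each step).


Kahn's algorithm, process smallest node first
Order: [0, 1, 5, 3, 4, 2]


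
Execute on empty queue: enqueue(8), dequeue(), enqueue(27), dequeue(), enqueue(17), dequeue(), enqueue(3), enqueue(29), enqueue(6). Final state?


enqueue(8) -> [8]
dequeue() returns 8 -> []
enqueue(27) -> [27]
dequeue() returns 27 -> []
enqueue(17) -> [17]
dequeue() returns 17 -> []
enqueue(3) -> [3]
enqueue(29) -> [3, 29]
enqueue(6) -> [3, 29, 6]
Final queue (front to back): [3, 29, 6]


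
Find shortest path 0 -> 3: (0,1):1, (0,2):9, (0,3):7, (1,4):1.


Dijkstra from 0:
Distances: {0: 0, 1: 1, 2: 9, 3: 7, 4: 2}
Shortest distance to 3 = 7, path = [0, 3]


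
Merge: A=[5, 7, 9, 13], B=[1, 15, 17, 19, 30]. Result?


Compare heads, take smaller each step.
Merged: [1, 5, 7, 9, 13, 15, 17, 19, 30]


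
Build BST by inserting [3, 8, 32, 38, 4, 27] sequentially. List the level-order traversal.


Root = 3; build tree by BST insertion.
Level-Order traversal: [3, 8, 4, 32, 27, 38]


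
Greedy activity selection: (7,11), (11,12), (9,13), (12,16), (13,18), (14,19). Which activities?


Greedy: pick earliest-ending, then skip overlaps.
Selected (3 activities): [(7, 11), (11, 12), (12, 16)]
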